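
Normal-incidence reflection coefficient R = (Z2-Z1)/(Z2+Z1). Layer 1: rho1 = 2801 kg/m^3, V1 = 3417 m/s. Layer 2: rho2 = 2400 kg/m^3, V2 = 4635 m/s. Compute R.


Z1 = 2801 * 3417 = 9571017
Z2 = 2400 * 4635 = 11124000
R = (11124000 - 9571017) / (11124000 + 9571017) = 1552983 / 20695017 = 0.075

0.075


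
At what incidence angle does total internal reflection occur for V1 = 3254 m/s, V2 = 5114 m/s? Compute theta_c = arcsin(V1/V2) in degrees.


V1/V2 = 3254/5114 = 0.636293
theta_c = arcsin(0.636293) = 39.5159 degrees

39.5159


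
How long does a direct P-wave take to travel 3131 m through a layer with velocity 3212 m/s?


t = x / V
= 3131 / 3212
= 0.9748 s

0.9748


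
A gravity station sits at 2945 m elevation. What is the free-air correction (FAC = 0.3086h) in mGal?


FAC = 0.3086 * h
= 0.3086 * 2945
= 908.827 mGal

908.827


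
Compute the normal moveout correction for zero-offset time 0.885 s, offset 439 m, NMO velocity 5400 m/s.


x/Vnmo = 439/5400 = 0.081296
(x/Vnmo)^2 = 0.006609
t0^2 = 0.783225
sqrt(0.783225 + 0.006609) = 0.888726
dt = 0.888726 - 0.885 = 0.003726

0.003726


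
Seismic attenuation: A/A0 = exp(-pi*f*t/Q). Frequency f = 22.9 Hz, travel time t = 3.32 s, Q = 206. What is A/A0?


pi*f*t/Q = pi*22.9*3.32/206 = 1.159461
A/A0 = exp(-1.159461) = 0.313655

0.313655


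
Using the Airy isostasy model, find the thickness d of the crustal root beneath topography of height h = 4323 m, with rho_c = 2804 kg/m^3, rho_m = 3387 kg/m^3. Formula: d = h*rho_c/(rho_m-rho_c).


rho_m - rho_c = 3387 - 2804 = 583
d = 4323 * 2804 / 583
= 12121692 / 583
= 20791.92 m

20791.92


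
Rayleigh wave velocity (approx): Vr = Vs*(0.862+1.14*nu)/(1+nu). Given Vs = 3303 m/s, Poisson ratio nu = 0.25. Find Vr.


Numerator factor = 0.862 + 1.14*0.25 = 1.147
Denominator = 1 + 0.25 = 1.25
Vr = 3303 * 1.147 / 1.25 = 3030.83 m/s

3030.83


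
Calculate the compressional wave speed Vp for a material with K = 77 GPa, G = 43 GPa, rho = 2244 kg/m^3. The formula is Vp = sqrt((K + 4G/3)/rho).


First compute the effective modulus:
K + 4G/3 = 77e9 + 4*43e9/3 = 134333333333.33 Pa
Then divide by density:
134333333333.33 / 2244 = 59863339.2751 Pa/(kg/m^3)
Take the square root:
Vp = sqrt(59863339.2751) = 7737.14 m/s

7737.14


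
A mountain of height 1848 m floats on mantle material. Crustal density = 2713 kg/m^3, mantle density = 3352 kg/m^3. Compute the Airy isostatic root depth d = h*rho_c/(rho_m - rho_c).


rho_m - rho_c = 3352 - 2713 = 639
d = 1848 * 2713 / 639
= 5013624 / 639
= 7846.05 m

7846.05


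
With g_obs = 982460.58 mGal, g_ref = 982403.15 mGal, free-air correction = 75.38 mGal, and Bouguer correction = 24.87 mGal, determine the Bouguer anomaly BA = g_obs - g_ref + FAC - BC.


BA = g_obs - g_ref + FAC - BC
= 982460.58 - 982403.15 + 75.38 - 24.87
= 107.94 mGal

107.94


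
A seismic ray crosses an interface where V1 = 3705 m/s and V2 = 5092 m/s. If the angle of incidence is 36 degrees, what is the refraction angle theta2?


sin(theta1) = sin(36 deg) = 0.587785
sin(theta2) = V2/V1 * sin(theta1) = 5092/3705 * 0.587785 = 0.807828
theta2 = arcsin(0.807828) = 53.8843 degrees

53.8843


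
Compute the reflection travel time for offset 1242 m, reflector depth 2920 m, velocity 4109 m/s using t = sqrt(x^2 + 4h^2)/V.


x^2 + 4h^2 = 1242^2 + 4*2920^2 = 1542564 + 34105600 = 35648164
sqrt(35648164) = 5970.6083
t = 5970.6083 / 4109 = 1.4531 s

1.4531


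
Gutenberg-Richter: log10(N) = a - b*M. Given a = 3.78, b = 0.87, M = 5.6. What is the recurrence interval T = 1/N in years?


log10(N) = 3.78 - 0.87*5.6 = -1.092
N = 10^-1.092 = 0.08091
T = 1/N = 1/0.08091 = 12.3595 years

12.3595


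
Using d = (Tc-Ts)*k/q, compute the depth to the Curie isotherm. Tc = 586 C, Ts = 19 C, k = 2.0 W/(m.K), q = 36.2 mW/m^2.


T_Curie - T_surf = 586 - 19 = 567 C
Convert q to W/m^2: 36.2 mW/m^2 = 0.0362 W/m^2
d = 567 * 2.0 / 0.0362 = 31325.97 m

31325.97


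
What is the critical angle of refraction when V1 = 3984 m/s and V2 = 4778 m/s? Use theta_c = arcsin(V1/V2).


V1/V2 = 3984/4778 = 0.833822
theta_c = arcsin(0.833822) = 56.4933 degrees

56.4933


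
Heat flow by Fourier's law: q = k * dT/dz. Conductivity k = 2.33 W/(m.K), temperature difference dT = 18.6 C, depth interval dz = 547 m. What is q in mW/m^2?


q = k * dT / dz * 1000
= 2.33 * 18.6 / 547 * 1000
= 0.079229 * 1000
= 79.2285 mW/m^2

79.2285


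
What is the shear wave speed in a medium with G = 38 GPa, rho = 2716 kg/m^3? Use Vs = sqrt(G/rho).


Convert G to Pa: G = 38e9 Pa
Compute G/rho = 38e9 / 2716 = 13991163.4757
Vs = sqrt(13991163.4757) = 3740.48 m/s

3740.48


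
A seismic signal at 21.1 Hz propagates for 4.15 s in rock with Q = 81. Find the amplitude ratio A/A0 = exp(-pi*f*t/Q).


pi*f*t/Q = pi*21.1*4.15/81 = 3.396217
A/A0 = exp(-3.396217) = 0.0335

0.0335


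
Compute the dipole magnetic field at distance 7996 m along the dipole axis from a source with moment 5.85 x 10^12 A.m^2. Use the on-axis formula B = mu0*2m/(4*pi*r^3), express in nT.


m = 5.85 x 10^12 = 5850000000000 A.m^2
2m = 11700000000000 A.m^2
r^3 = 7996^3 = 511232383936
B = (4pi*10^-7) * 11700000000000 / (4*pi * 511232383936) * 1e9
= 14702653.6188 / 6424335606602.14 * 1e9
= 2288.5874 nT

2288.5874


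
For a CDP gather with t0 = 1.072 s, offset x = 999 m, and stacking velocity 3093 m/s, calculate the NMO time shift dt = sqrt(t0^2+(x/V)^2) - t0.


x/Vnmo = 999/3093 = 0.322987
(x/Vnmo)^2 = 0.104321
t0^2 = 1.149184
sqrt(1.149184 + 0.104321) = 1.1196
dt = 1.1196 - 1.072 = 0.0476

0.0476


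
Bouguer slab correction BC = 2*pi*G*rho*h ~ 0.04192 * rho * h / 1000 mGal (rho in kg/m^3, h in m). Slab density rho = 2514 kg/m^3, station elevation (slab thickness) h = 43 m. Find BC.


BC = 0.04192 * rho * h / 1000
= 0.04192 * 2514 * 43 / 1000
= 4.5316 mGal

4.5316


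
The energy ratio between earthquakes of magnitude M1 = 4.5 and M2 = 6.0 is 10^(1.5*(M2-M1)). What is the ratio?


M2 - M1 = 6.0 - 4.5 = 1.5
1.5 * 1.5 = 2.25
ratio = 10^2.25 = 177.83

177.83


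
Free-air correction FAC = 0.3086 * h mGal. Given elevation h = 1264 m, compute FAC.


FAC = 0.3086 * h
= 0.3086 * 1264
= 390.0704 mGal

390.0704


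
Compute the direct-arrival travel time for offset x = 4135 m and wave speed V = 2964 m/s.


t = x / V
= 4135 / 2964
= 1.3951 s

1.3951


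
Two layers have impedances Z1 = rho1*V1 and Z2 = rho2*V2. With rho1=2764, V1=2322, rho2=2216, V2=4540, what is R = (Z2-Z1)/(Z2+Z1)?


Z1 = 2764 * 2322 = 6418008
Z2 = 2216 * 4540 = 10060640
R = (10060640 - 6418008) / (10060640 + 6418008) = 3642632 / 16478648 = 0.2211

0.2211


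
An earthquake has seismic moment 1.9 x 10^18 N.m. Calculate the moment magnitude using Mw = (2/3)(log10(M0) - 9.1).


log10(M0) = log10(1.9 x 10^18) = 18.2788
Mw = 2/3 * (18.2788 - 9.1)
= 2/3 * 9.1788
= 6.12

6.12


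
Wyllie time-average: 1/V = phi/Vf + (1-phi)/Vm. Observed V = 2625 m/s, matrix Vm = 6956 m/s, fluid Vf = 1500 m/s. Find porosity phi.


1/V - 1/Vm = 1/2625 - 1/6956 = 0.00023719
1/Vf - 1/Vm = 1/1500 - 1/6956 = 0.00052291
phi = 0.00023719 / 0.00052291 = 0.4536

0.4536


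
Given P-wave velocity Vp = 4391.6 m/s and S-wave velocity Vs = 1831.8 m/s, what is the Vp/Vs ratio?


Vp/Vs = 4391.6 / 1831.8
= 2.3974

2.3974


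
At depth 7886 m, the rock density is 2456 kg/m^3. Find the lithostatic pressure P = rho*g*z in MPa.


P = rho * g * z / 1e6
= 2456 * 9.81 * 7886 / 1e6
= 190000236.96 / 1e6
= 190.0002 MPa

190.0002


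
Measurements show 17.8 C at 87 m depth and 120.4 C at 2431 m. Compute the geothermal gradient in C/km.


dT = 120.4 - 17.8 = 102.6 C
dz = 2431 - 87 = 2344 m
gradient = dT/dz * 1000 = 102.6/2344 * 1000 = 43.7713 C/km

43.7713


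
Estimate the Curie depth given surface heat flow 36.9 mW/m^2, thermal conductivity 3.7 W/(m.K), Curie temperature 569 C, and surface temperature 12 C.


T_Curie - T_surf = 569 - 12 = 557 C
Convert q to W/m^2: 36.9 mW/m^2 = 0.0369 W/m^2
d = 557 * 3.7 / 0.0369 = 55850.95 m

55850.95


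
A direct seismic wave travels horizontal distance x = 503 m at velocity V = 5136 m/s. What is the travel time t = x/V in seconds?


t = x / V
= 503 / 5136
= 0.0979 s

0.0979


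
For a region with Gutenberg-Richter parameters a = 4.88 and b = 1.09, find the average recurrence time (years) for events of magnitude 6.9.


log10(N) = 4.88 - 1.09*6.9 = -2.641
N = 10^-2.641 = 0.002286
T = 1/N = 1/0.002286 = 437.5221 years

437.5221


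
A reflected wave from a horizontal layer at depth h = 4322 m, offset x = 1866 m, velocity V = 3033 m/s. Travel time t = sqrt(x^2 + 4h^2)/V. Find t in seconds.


x^2 + 4h^2 = 1866^2 + 4*4322^2 = 3481956 + 74718736 = 78200692
sqrt(78200692) = 8843.1155
t = 8843.1155 / 3033 = 2.9156 s

2.9156


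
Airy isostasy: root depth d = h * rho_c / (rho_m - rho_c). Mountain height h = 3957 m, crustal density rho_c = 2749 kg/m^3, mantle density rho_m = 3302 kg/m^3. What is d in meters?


rho_m - rho_c = 3302 - 2749 = 553
d = 3957 * 2749 / 553
= 10877793 / 553
= 19670.51 m

19670.51


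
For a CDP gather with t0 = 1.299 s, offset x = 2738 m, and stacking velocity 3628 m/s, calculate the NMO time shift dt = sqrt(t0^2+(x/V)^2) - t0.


x/Vnmo = 2738/3628 = 0.754686
(x/Vnmo)^2 = 0.569551
t0^2 = 1.687401
sqrt(1.687401 + 0.569551) = 1.502315
dt = 1.502315 - 1.299 = 0.203315

0.203315


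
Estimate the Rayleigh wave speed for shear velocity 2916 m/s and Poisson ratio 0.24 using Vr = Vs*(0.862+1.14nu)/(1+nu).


Numerator factor = 0.862 + 1.14*0.24 = 1.1356
Denominator = 1 + 0.24 = 1.24
Vr = 2916 * 1.1356 / 1.24 = 2670.49 m/s

2670.49


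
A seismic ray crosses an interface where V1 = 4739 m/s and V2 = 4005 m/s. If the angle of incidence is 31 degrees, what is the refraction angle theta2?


sin(theta1) = sin(31 deg) = 0.515038
sin(theta2) = V2/V1 * sin(theta1) = 4005/4739 * 0.515038 = 0.435266
theta2 = arcsin(0.435266) = 25.8022 degrees

25.8022


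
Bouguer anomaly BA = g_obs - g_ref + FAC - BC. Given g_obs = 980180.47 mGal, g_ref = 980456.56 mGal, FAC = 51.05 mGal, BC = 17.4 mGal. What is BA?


BA = g_obs - g_ref + FAC - BC
= 980180.47 - 980456.56 + 51.05 - 17.4
= -242.44 mGal

-242.44


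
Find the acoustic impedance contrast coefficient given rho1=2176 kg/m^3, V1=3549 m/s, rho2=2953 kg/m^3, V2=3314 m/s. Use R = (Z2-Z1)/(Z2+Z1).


Z1 = 2176 * 3549 = 7722624
Z2 = 2953 * 3314 = 9786242
R = (9786242 - 7722624) / (9786242 + 7722624) = 2063618 / 17508866 = 0.1179

0.1179


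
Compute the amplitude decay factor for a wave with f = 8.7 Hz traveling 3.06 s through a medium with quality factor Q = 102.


pi*f*t/Q = pi*8.7*3.06/102 = 0.819956
A/A0 = exp(-0.819956) = 0.440451

0.440451


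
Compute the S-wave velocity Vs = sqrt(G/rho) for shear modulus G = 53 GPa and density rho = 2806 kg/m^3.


Convert G to Pa: G = 53e9 Pa
Compute G/rho = 53e9 / 2806 = 18888096.9351
Vs = sqrt(18888096.9351) = 4346.04 m/s

4346.04


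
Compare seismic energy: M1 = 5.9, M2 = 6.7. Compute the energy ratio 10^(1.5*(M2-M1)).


M2 - M1 = 6.7 - 5.9 = 0.8
1.5 * 0.8 = 1.2
ratio = 10^1.2 = 15.85

15.85


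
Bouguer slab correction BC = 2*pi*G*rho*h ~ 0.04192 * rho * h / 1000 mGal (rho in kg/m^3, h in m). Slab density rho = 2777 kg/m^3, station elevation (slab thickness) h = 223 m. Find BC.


BC = 0.04192 * rho * h / 1000
= 0.04192 * 2777 * 223 / 1000
= 25.9598 mGal

25.9598


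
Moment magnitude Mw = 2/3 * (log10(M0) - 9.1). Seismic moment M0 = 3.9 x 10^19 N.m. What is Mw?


log10(M0) = log10(3.9 x 10^19) = 19.5911
Mw = 2/3 * (19.5911 - 9.1)
= 2/3 * 10.4911
= 6.99

6.99


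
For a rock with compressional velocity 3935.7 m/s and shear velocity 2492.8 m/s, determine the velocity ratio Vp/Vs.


Vp/Vs = 3935.7 / 2492.8
= 1.5788

1.5788


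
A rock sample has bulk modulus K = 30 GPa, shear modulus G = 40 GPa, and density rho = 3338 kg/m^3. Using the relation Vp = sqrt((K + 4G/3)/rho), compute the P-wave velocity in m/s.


First compute the effective modulus:
K + 4G/3 = 30e9 + 4*40e9/3 = 83333333333.33 Pa
Then divide by density:
83333333333.33 / 3338 = 24965048.9315 Pa/(kg/m^3)
Take the square root:
Vp = sqrt(24965048.9315) = 4996.5 m/s

4996.5


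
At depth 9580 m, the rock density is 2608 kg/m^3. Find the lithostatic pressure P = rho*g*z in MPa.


P = rho * g * z / 1e6
= 2608 * 9.81 * 9580 / 1e6
= 245099318.4 / 1e6
= 245.0993 MPa

245.0993


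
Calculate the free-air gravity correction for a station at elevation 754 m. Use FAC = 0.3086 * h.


FAC = 0.3086 * h
= 0.3086 * 754
= 232.6844 mGal

232.6844


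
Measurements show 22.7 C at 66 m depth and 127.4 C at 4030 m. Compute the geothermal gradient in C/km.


dT = 127.4 - 22.7 = 104.7 C
dz = 4030 - 66 = 3964 m
gradient = dT/dz * 1000 = 104.7/3964 * 1000 = 26.4127 C/km

26.4127


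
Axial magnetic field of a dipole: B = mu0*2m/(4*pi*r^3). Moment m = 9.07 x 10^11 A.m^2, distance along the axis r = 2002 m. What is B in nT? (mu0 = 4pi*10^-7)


m = 9.07 x 10^11 = 907000000000 A.m^2
2m = 1814000000000 A.m^2
r^3 = 2002^3 = 8024024008
B = (4pi*10^-7) * 1814000000000 / (4*pi * 8024024008) * 1e9
= 2279539.629445 / 100832859503.04 * 1e9
= 22607.1108 nT

22607.1108


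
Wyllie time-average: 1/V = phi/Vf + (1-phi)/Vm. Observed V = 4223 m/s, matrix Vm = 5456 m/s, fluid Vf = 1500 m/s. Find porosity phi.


1/V - 1/Vm = 1/4223 - 1/5456 = 5.351e-05
1/Vf - 1/Vm = 1/1500 - 1/5456 = 0.00048338
phi = 5.351e-05 / 0.00048338 = 0.1107

0.1107


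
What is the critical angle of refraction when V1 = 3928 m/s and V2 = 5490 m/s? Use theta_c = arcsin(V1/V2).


V1/V2 = 3928/5490 = 0.715483
theta_c = arcsin(0.715483) = 45.6828 degrees

45.6828


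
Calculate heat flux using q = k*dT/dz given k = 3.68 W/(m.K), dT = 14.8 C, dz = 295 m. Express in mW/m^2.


q = k * dT / dz * 1000
= 3.68 * 14.8 / 295 * 1000
= 0.184624 * 1000
= 184.6237 mW/m^2

184.6237


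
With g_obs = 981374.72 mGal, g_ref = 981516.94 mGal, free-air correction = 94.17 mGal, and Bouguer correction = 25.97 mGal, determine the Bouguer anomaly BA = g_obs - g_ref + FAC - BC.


BA = g_obs - g_ref + FAC - BC
= 981374.72 - 981516.94 + 94.17 - 25.97
= -74.02 mGal

-74.02


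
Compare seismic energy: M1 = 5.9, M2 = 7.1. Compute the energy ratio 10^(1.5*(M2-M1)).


M2 - M1 = 7.1 - 5.9 = 1.2
1.5 * 1.2 = 1.8
ratio = 10^1.8 = 63.1

63.1


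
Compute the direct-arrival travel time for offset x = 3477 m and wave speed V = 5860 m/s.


t = x / V
= 3477 / 5860
= 0.5933 s

0.5933


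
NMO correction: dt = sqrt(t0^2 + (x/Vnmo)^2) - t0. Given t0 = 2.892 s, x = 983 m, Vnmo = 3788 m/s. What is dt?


x/Vnmo = 983/3788 = 0.259504
(x/Vnmo)^2 = 0.067342
t0^2 = 8.363664
sqrt(8.363664 + 0.067342) = 2.903619
dt = 2.903619 - 2.892 = 0.011619

0.011619


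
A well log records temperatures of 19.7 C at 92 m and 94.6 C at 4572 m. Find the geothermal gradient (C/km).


dT = 94.6 - 19.7 = 74.9 C
dz = 4572 - 92 = 4480 m
gradient = dT/dz * 1000 = 74.9/4480 * 1000 = 16.7187 C/km

16.7187


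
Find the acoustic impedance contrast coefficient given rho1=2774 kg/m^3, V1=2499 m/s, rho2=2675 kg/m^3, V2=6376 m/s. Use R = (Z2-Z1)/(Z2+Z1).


Z1 = 2774 * 2499 = 6932226
Z2 = 2675 * 6376 = 17055800
R = (17055800 - 6932226) / (17055800 + 6932226) = 10123574 / 23988026 = 0.422

0.422


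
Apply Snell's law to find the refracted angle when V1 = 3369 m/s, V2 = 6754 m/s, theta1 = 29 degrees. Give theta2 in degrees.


sin(theta1) = sin(29 deg) = 0.48481
sin(theta2) = V2/V1 * sin(theta1) = 6754/3369 * 0.48481 = 0.971922
theta2 = arcsin(0.971922) = 76.3904 degrees

76.3904


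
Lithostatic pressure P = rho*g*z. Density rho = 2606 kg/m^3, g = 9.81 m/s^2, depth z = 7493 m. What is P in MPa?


P = rho * g * z / 1e6
= 2606 * 9.81 * 7493 / 1e6
= 191557495.98 / 1e6
= 191.5575 MPa

191.5575


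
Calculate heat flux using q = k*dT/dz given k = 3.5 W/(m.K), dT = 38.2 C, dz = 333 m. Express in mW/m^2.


q = k * dT / dz * 1000
= 3.5 * 38.2 / 333 * 1000
= 0.401502 * 1000
= 401.5015 mW/m^2

401.5015


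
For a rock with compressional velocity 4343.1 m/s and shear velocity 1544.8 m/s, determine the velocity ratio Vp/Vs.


Vp/Vs = 4343.1 / 1544.8
= 2.8114

2.8114


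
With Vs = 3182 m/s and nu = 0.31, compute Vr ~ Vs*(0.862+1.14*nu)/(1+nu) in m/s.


Numerator factor = 0.862 + 1.14*0.31 = 1.2154
Denominator = 1 + 0.31 = 1.31
Vr = 3182 * 1.2154 / 1.31 = 2952.22 m/s

2952.22


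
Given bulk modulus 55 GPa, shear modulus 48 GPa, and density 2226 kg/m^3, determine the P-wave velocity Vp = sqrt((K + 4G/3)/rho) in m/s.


First compute the effective modulus:
K + 4G/3 = 55e9 + 4*48e9/3 = 119000000000.0 Pa
Then divide by density:
119000000000.0 / 2226 = 53459119.4969 Pa/(kg/m^3)
Take the square root:
Vp = sqrt(53459119.4969) = 7311.57 m/s

7311.57


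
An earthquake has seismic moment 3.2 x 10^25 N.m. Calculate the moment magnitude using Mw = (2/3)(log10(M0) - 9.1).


log10(M0) = log10(3.2 x 10^25) = 25.5051
Mw = 2/3 * (25.5051 - 9.1)
= 2/3 * 16.4051
= 10.94

10.94


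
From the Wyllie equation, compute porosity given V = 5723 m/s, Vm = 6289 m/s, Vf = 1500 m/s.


1/V - 1/Vm = 1/5723 - 1/6289 = 1.573e-05
1/Vf - 1/Vm = 1/1500 - 1/6289 = 0.00050766
phi = 1.573e-05 / 0.00050766 = 0.031

0.031


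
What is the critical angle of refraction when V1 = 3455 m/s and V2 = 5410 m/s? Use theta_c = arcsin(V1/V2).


V1/V2 = 3455/5410 = 0.638632
theta_c = arcsin(0.638632) = 39.6899 degrees

39.6899


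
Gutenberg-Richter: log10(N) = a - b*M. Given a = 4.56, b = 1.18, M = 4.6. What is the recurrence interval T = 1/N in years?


log10(N) = 4.56 - 1.18*4.6 = -0.868
N = 10^-0.868 = 0.135519
T = 1/N = 1/0.135519 = 7.379 years

7.379


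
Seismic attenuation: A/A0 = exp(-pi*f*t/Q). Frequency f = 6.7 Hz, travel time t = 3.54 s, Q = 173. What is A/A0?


pi*f*t/Q = pi*6.7*3.54/173 = 0.430707
A/A0 = exp(-0.430707) = 0.650049

0.650049


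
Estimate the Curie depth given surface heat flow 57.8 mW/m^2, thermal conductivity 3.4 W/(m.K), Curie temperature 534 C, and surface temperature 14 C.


T_Curie - T_surf = 534 - 14 = 520 C
Convert q to W/m^2: 57.8 mW/m^2 = 0.0578 W/m^2
d = 520 * 3.4 / 0.0578 = 30588.24 m

30588.24


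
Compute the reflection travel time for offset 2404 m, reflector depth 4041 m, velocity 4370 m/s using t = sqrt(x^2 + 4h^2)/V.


x^2 + 4h^2 = 2404^2 + 4*4041^2 = 5779216 + 65318724 = 71097940
sqrt(71097940) = 8431.9594
t = 8431.9594 / 4370 = 1.9295 s

1.9295


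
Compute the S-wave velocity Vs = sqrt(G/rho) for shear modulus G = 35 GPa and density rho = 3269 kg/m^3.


Convert G to Pa: G = 35e9 Pa
Compute G/rho = 35e9 / 3269 = 10706638.1156
Vs = sqrt(10706638.1156) = 3272.1 m/s

3272.1


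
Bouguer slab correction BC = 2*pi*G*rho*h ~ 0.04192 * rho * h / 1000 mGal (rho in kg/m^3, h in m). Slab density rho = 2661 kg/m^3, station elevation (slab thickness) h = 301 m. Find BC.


BC = 0.04192 * rho * h / 1000
= 0.04192 * 2661 * 301 / 1000
= 33.5763 mGal

33.5763


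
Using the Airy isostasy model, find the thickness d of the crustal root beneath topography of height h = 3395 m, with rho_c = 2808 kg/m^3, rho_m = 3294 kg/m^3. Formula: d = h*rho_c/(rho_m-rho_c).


rho_m - rho_c = 3294 - 2808 = 486
d = 3395 * 2808 / 486
= 9533160 / 486
= 19615.56 m

19615.56


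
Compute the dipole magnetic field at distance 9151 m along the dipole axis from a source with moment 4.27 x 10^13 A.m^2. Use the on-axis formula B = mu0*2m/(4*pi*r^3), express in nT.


m = 4.27 x 10^13 = 42700000000000 A.m^2
2m = 85400000000000 A.m^2
r^3 = 9151^3 = 766312069951
B = (4pi*10^-7) * 85400000000000 / (4*pi * 766312069951) * 1e9
= 107316805.046627 / 9629761477261.0 * 1e9
= 11144.2849 nT

11144.2849


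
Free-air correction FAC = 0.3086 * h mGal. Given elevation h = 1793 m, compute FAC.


FAC = 0.3086 * h
= 0.3086 * 1793
= 553.3198 mGal

553.3198


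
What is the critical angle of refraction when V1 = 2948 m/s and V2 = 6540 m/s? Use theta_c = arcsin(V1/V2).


V1/V2 = 2948/6540 = 0.450765
theta_c = arcsin(0.450765) = 26.7927 degrees

26.7927


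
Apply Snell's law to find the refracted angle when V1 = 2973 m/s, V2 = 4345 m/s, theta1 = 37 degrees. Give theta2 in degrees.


sin(theta1) = sin(37 deg) = 0.601815
sin(theta2) = V2/V1 * sin(theta1) = 4345/2973 * 0.601815 = 0.879545
theta2 = arcsin(0.879545) = 61.5875 degrees

61.5875


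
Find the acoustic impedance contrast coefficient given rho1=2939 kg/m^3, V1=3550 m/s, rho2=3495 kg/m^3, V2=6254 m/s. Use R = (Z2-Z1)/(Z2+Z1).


Z1 = 2939 * 3550 = 10433450
Z2 = 3495 * 6254 = 21857730
R = (21857730 - 10433450) / (21857730 + 10433450) = 11424280 / 32291180 = 0.3538

0.3538


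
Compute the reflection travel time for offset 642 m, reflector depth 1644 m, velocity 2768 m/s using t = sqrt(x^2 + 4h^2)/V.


x^2 + 4h^2 = 642^2 + 4*1644^2 = 412164 + 10810944 = 11223108
sqrt(11223108) = 3350.0907
t = 3350.0907 / 2768 = 1.2103 s

1.2103


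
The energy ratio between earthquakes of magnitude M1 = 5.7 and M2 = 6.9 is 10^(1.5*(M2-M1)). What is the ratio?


M2 - M1 = 6.9 - 5.7 = 1.2
1.5 * 1.2 = 1.8
ratio = 10^1.8 = 63.1

63.1


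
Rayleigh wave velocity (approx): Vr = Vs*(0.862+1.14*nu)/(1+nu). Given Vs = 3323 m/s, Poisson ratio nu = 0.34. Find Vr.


Numerator factor = 0.862 + 1.14*0.34 = 1.2496
Denominator = 1 + 0.34 = 1.34
Vr = 3323 * 1.2496 / 1.34 = 3098.82 m/s

3098.82


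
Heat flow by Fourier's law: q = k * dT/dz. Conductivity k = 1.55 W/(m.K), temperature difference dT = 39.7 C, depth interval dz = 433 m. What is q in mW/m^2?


q = k * dT / dz * 1000
= 1.55 * 39.7 / 433 * 1000
= 0.142113 * 1000
= 142.1132 mW/m^2

142.1132


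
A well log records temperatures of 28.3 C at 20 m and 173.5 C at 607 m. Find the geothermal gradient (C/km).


dT = 173.5 - 28.3 = 145.2 C
dz = 607 - 20 = 587 m
gradient = dT/dz * 1000 = 145.2/587 * 1000 = 247.3595 C/km

247.3595


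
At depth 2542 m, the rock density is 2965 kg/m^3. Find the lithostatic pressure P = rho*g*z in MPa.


P = rho * g * z / 1e6
= 2965 * 9.81 * 2542 / 1e6
= 73938264.3 / 1e6
= 73.9383 MPa

73.9383


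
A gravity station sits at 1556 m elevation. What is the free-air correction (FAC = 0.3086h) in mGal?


FAC = 0.3086 * h
= 0.3086 * 1556
= 480.1816 mGal

480.1816


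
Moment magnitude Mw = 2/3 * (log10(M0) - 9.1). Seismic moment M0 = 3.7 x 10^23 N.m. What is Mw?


log10(M0) = log10(3.7 x 10^23) = 23.5682
Mw = 2/3 * (23.5682 - 9.1)
= 2/3 * 14.4682
= 9.65

9.65


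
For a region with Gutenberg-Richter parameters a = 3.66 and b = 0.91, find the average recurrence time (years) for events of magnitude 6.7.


log10(N) = 3.66 - 0.91*6.7 = -2.437
N = 10^-2.437 = 0.003656
T = 1/N = 1/0.003656 = 273.5269 years

273.5269


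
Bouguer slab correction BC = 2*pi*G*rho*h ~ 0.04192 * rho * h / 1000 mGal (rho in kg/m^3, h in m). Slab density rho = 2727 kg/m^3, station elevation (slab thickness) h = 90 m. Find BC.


BC = 0.04192 * rho * h / 1000
= 0.04192 * 2727 * 90 / 1000
= 10.2884 mGal

10.2884


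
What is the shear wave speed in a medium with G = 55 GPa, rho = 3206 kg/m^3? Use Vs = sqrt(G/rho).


Convert G to Pa: G = 55e9 Pa
Compute G/rho = 55e9 / 3206 = 17155333.7492
Vs = sqrt(17155333.7492) = 4141.9 m/s

4141.9


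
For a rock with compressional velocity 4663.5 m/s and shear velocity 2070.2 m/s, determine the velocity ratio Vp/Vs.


Vp/Vs = 4663.5 / 2070.2
= 2.2527

2.2527


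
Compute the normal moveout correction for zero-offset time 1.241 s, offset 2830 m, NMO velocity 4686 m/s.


x/Vnmo = 2830/4686 = 0.603927
(x/Vnmo)^2 = 0.364727
t0^2 = 1.540081
sqrt(1.540081 + 0.364727) = 1.380148
dt = 1.380148 - 1.241 = 0.139148

0.139148


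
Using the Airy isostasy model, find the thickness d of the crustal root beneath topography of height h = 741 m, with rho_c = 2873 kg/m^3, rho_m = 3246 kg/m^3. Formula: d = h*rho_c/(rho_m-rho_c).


rho_m - rho_c = 3246 - 2873 = 373
d = 741 * 2873 / 373
= 2128893 / 373
= 5707.49 m

5707.49


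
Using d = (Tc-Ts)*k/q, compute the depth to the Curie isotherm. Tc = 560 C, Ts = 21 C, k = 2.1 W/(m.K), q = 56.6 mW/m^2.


T_Curie - T_surf = 560 - 21 = 539 C
Convert q to W/m^2: 56.6 mW/m^2 = 0.0566 W/m^2
d = 539 * 2.1 / 0.0566 = 19998.23 m

19998.23


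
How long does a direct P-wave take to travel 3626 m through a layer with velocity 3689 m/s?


t = x / V
= 3626 / 3689
= 0.9829 s

0.9829


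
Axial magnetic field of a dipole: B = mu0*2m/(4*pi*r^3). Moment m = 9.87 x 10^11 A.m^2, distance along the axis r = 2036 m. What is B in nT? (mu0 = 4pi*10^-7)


m = 9.87 x 10^11 = 987000000000 A.m^2
2m = 1974000000000 A.m^2
r^3 = 2036^3 = 8439822656
B = (4pi*10^-7) * 1974000000000 / (4*pi * 8439822656) * 1e9
= 2480601.559275 / 106057939414.76 * 1e9
= 23389.1171 nT

23389.1171


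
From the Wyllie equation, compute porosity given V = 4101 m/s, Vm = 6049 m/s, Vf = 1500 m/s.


1/V - 1/Vm = 1/4101 - 1/6049 = 7.853e-05
1/Vf - 1/Vm = 1/1500 - 1/6049 = 0.00050135
phi = 7.853e-05 / 0.00050135 = 0.1566

0.1566


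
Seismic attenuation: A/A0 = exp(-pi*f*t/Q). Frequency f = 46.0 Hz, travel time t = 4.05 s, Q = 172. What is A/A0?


pi*f*t/Q = pi*46.0*4.05/172 = 3.402783
A/A0 = exp(-3.402783) = 0.033281

0.033281


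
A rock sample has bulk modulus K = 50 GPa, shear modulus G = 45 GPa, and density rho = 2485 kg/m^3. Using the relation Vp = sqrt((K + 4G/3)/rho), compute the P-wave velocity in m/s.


First compute the effective modulus:
K + 4G/3 = 50e9 + 4*45e9/3 = 110000000000.0 Pa
Then divide by density:
110000000000.0 / 2485 = 44265593.5614 Pa/(kg/m^3)
Take the square root:
Vp = sqrt(44265593.5614) = 6653.24 m/s

6653.24


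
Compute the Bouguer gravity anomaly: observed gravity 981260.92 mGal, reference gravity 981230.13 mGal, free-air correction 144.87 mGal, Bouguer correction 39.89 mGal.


BA = g_obs - g_ref + FAC - BC
= 981260.92 - 981230.13 + 144.87 - 39.89
= 135.77 mGal

135.77


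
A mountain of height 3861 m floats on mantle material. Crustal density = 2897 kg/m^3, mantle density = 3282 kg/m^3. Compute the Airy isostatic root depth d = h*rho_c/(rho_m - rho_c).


rho_m - rho_c = 3282 - 2897 = 385
d = 3861 * 2897 / 385
= 11185317 / 385
= 29052.77 m

29052.77


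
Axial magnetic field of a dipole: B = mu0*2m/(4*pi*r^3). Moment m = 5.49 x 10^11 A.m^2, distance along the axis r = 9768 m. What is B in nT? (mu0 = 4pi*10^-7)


m = 5.49 x 10^11 = 549000000000 A.m^2
2m = 1098000000000 A.m^2
r^3 = 9768^3 = 932002232832
B = (4pi*10^-7) * 1098000000000 / (4*pi * 932002232832) * 1e9
= 1379787.493457 / 11711885471177.18 * 1e9
= 117.8109 nT

117.8109


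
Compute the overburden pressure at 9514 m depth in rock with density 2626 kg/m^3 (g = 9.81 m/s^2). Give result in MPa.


P = rho * g * z / 1e6
= 2626 * 9.81 * 9514 / 1e6
= 245090724.84 / 1e6
= 245.0907 MPa

245.0907


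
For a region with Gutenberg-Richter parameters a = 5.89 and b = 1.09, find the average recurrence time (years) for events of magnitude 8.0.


log10(N) = 5.89 - 1.09*8.0 = -2.83
N = 10^-2.83 = 0.001479
T = 1/N = 1/0.001479 = 676.083 years

676.083


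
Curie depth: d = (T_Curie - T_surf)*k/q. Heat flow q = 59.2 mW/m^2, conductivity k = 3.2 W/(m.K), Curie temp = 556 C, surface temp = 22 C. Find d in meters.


T_Curie - T_surf = 556 - 22 = 534 C
Convert q to W/m^2: 59.2 mW/m^2 = 0.0592 W/m^2
d = 534 * 3.2 / 0.0592 = 28864.86 m

28864.86


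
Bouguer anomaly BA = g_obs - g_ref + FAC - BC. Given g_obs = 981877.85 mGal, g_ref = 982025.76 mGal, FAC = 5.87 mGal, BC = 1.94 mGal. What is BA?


BA = g_obs - g_ref + FAC - BC
= 981877.85 - 982025.76 + 5.87 - 1.94
= -143.98 mGal

-143.98


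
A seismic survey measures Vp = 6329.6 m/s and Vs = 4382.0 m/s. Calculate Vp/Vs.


Vp/Vs = 6329.6 / 4382.0
= 1.4445

1.4445


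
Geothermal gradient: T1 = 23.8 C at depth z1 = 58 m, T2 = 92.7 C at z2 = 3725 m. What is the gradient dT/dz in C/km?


dT = 92.7 - 23.8 = 68.9 C
dz = 3725 - 58 = 3667 m
gradient = dT/dz * 1000 = 68.9/3667 * 1000 = 18.7892 C/km

18.7892


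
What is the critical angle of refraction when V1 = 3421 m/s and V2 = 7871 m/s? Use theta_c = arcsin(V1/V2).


V1/V2 = 3421/7871 = 0.434633
theta_c = arcsin(0.434633) = 25.762 degrees

25.762


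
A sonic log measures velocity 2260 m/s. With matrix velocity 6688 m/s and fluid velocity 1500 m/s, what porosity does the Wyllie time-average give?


1/V - 1/Vm = 1/2260 - 1/6688 = 0.00029296
1/Vf - 1/Vm = 1/1500 - 1/6688 = 0.00051715
phi = 0.00029296 / 0.00051715 = 0.5665

0.5665


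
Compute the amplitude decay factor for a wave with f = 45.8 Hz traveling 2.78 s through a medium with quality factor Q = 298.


pi*f*t/Q = pi*45.8*2.78/298 = 1.342282
A/A0 = exp(-1.342282) = 0.261249

0.261249


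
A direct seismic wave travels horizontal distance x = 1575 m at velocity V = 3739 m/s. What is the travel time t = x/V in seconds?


t = x / V
= 1575 / 3739
= 0.4212 s

0.4212


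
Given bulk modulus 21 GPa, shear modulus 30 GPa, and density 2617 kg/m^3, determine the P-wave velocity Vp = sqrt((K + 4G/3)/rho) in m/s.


First compute the effective modulus:
K + 4G/3 = 21e9 + 4*30e9/3 = 61000000000.0 Pa
Then divide by density:
61000000000.0 / 2617 = 23309132.5946 Pa/(kg/m^3)
Take the square root:
Vp = sqrt(23309132.5946) = 4827.95 m/s

4827.95


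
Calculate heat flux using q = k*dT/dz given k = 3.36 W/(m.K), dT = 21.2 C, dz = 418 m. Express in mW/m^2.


q = k * dT / dz * 1000
= 3.36 * 21.2 / 418 * 1000
= 0.170411 * 1000
= 170.4115 mW/m^2

170.4115


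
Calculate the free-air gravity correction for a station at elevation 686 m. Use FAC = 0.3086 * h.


FAC = 0.3086 * h
= 0.3086 * 686
= 211.6996 mGal

211.6996


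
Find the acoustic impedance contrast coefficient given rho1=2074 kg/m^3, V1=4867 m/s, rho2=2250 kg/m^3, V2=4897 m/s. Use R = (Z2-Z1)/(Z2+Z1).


Z1 = 2074 * 4867 = 10094158
Z2 = 2250 * 4897 = 11018250
R = (11018250 - 10094158) / (11018250 + 10094158) = 924092 / 21112408 = 0.0438

0.0438


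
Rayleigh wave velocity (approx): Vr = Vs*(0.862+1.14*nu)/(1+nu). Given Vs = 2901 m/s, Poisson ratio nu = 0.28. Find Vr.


Numerator factor = 0.862 + 1.14*0.28 = 1.1812
Denominator = 1 + 0.28 = 1.28
Vr = 2901 * 1.1812 / 1.28 = 2677.08 m/s

2677.08


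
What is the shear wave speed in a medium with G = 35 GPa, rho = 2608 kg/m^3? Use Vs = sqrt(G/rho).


Convert G to Pa: G = 35e9 Pa
Compute G/rho = 35e9 / 2608 = 13420245.3988
Vs = sqrt(13420245.3988) = 3663.37 m/s

3663.37


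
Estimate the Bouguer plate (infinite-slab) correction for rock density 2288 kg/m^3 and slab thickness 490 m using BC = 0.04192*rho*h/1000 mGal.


BC = 0.04192 * rho * h / 1000
= 0.04192 * 2288 * 490 / 1000
= 46.9974 mGal

46.9974


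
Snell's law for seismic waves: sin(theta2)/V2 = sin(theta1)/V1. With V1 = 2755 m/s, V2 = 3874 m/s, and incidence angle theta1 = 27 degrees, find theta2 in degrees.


sin(theta1) = sin(27 deg) = 0.45399
sin(theta2) = V2/V1 * sin(theta1) = 3874/2755 * 0.45399 = 0.638388
theta2 = arcsin(0.638388) = 39.6717 degrees

39.6717


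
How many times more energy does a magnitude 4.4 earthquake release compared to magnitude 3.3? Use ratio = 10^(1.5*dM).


M2 - M1 = 4.4 - 3.3 = 1.1
1.5 * 1.1 = 1.65
ratio = 10^1.65 = 44.67

44.67


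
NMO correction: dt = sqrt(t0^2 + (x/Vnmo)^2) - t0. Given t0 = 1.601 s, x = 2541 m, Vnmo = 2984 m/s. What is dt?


x/Vnmo = 2541/2984 = 0.851542
(x/Vnmo)^2 = 0.725123
t0^2 = 2.563201
sqrt(2.563201 + 0.725123) = 1.813374
dt = 1.813374 - 1.601 = 0.212374

0.212374


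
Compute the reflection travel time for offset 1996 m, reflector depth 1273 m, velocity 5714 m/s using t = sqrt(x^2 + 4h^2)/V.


x^2 + 4h^2 = 1996^2 + 4*1273^2 = 3984016 + 6482116 = 10466132
sqrt(10466132) = 3235.1402
t = 3235.1402 / 5714 = 0.5662 s

0.5662


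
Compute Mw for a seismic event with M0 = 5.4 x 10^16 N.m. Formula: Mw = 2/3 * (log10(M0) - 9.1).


log10(M0) = log10(5.4 x 10^16) = 16.7324
Mw = 2/3 * (16.7324 - 9.1)
= 2/3 * 7.6324
= 5.09

5.09


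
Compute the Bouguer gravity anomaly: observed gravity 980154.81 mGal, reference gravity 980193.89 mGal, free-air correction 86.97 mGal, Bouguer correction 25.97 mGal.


BA = g_obs - g_ref + FAC - BC
= 980154.81 - 980193.89 + 86.97 - 25.97
= 21.92 mGal

21.92


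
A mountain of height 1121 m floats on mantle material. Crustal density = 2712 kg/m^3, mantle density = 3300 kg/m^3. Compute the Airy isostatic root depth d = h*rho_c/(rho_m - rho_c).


rho_m - rho_c = 3300 - 2712 = 588
d = 1121 * 2712 / 588
= 3040152 / 588
= 5170.33 m

5170.33


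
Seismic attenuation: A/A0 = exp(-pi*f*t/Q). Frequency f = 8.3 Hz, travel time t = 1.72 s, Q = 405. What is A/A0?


pi*f*t/Q = pi*8.3*1.72/405 = 0.110739
A/A0 = exp(-0.110739) = 0.895172

0.895172


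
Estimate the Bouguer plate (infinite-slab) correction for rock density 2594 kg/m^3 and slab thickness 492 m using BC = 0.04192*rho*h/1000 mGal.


BC = 0.04192 * rho * h / 1000
= 0.04192 * 2594 * 492 / 1000
= 53.5003 mGal

53.5003


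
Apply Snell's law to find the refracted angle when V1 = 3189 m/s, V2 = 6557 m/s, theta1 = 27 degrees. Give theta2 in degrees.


sin(theta1) = sin(27 deg) = 0.45399
sin(theta2) = V2/V1 * sin(theta1) = 6557/3189 * 0.45399 = 0.933464
theta2 = arcsin(0.933464) = 68.9813 degrees

68.9813


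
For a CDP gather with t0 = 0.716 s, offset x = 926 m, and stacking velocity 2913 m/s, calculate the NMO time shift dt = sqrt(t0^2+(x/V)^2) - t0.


x/Vnmo = 926/2913 = 0.317885
(x/Vnmo)^2 = 0.101051
t0^2 = 0.512656
sqrt(0.512656 + 0.101051) = 0.783395
dt = 0.783395 - 0.716 = 0.067395

0.067395


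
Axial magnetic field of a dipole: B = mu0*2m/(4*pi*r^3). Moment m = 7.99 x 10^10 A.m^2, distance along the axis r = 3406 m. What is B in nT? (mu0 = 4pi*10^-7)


m = 7.99 x 10^10 = 79900000000 A.m^2
2m = 159800000000 A.m^2
r^3 = 3406^3 = 39512447416
B = (4pi*10^-7) * 159800000000 / (4*pi * 39512447416) * 1e9
= 200810.602417 / 496528058109.83 * 1e9
= 404.4295 nT

404.4295


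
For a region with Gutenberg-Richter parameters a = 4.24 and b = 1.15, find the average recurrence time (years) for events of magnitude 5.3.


log10(N) = 4.24 - 1.15*5.3 = -1.855
N = 10^-1.855 = 0.013964
T = 1/N = 1/0.013964 = 71.6143 years

71.6143


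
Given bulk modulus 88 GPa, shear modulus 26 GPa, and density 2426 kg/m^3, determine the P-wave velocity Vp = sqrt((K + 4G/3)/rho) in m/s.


First compute the effective modulus:
K + 4G/3 = 88e9 + 4*26e9/3 = 122666666666.67 Pa
Then divide by density:
122666666666.67 / 2426 = 50563341.5774 Pa/(kg/m^3)
Take the square root:
Vp = sqrt(50563341.5774) = 7110.79 m/s

7110.79


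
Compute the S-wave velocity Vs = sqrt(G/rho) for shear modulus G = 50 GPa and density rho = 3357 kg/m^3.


Convert G to Pa: G = 50e9 Pa
Compute G/rho = 50e9 / 3357 = 14894250.8192
Vs = sqrt(14894250.8192) = 3859.31 m/s

3859.31


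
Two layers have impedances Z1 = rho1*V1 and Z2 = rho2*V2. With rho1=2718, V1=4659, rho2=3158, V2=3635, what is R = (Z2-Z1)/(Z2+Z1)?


Z1 = 2718 * 4659 = 12663162
Z2 = 3158 * 3635 = 11479330
R = (11479330 - 12663162) / (11479330 + 12663162) = -1183832 / 24142492 = -0.049

-0.049


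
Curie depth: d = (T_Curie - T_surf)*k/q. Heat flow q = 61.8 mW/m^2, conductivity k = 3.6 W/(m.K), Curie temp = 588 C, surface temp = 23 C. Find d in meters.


T_Curie - T_surf = 588 - 23 = 565 C
Convert q to W/m^2: 61.8 mW/m^2 = 0.0618 W/m^2
d = 565 * 3.6 / 0.0618 = 32912.62 m

32912.62


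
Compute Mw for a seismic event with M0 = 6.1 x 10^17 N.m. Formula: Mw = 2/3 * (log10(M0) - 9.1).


log10(M0) = log10(6.1 x 10^17) = 17.7853
Mw = 2/3 * (17.7853 - 9.1)
= 2/3 * 8.6853
= 5.79

5.79


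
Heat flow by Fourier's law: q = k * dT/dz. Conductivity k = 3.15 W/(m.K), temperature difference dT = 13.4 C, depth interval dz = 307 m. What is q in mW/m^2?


q = k * dT / dz * 1000
= 3.15 * 13.4 / 307 * 1000
= 0.137492 * 1000
= 137.4919 mW/m^2

137.4919


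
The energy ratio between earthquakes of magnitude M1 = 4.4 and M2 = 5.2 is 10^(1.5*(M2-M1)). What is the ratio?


M2 - M1 = 5.2 - 4.4 = 0.8
1.5 * 0.8 = 1.2
ratio = 10^1.2 = 15.85

15.85


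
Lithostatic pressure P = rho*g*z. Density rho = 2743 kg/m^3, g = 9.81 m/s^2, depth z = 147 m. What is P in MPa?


P = rho * g * z / 1e6
= 2743 * 9.81 * 147 / 1e6
= 3955598.01 / 1e6
= 3.9556 MPa

3.9556


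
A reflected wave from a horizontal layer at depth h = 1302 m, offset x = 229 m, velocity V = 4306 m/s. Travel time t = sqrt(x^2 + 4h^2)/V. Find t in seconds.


x^2 + 4h^2 = 229^2 + 4*1302^2 = 52441 + 6780816 = 6833257
sqrt(6833257) = 2614.0499
t = 2614.0499 / 4306 = 0.6071 s

0.6071


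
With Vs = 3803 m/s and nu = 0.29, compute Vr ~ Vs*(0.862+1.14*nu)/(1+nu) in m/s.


Numerator factor = 0.862 + 1.14*0.29 = 1.1926
Denominator = 1 + 0.29 = 1.29
Vr = 3803 * 1.1926 / 1.29 = 3515.86 m/s

3515.86


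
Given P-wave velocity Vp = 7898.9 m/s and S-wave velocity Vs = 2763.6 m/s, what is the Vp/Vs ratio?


Vp/Vs = 7898.9 / 2763.6
= 2.8582

2.8582


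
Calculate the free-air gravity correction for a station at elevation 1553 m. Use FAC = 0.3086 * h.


FAC = 0.3086 * h
= 0.3086 * 1553
= 479.2558 mGal

479.2558


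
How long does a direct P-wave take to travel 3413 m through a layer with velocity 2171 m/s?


t = x / V
= 3413 / 2171
= 1.5721 s

1.5721


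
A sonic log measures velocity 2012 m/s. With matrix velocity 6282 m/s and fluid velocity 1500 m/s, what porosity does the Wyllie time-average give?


1/V - 1/Vm = 1/2012 - 1/6282 = 0.00033783
1/Vf - 1/Vm = 1/1500 - 1/6282 = 0.00050748
phi = 0.00033783 / 0.00050748 = 0.6657

0.6657


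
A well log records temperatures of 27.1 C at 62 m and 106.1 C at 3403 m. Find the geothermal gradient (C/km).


dT = 106.1 - 27.1 = 79.0 C
dz = 3403 - 62 = 3341 m
gradient = dT/dz * 1000 = 79.0/3341 * 1000 = 23.6456 C/km

23.6456


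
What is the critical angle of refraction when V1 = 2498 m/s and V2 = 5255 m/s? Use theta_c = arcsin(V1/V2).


V1/V2 = 2498/5255 = 0.475357
theta_c = arcsin(0.475357) = 28.3826 degrees

28.3826


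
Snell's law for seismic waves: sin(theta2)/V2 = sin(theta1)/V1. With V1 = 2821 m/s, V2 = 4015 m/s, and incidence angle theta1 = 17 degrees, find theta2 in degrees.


sin(theta1) = sin(17 deg) = 0.292372
sin(theta2) = V2/V1 * sin(theta1) = 4015/2821 * 0.292372 = 0.416119
theta2 = arcsin(0.416119) = 24.5898 degrees

24.5898


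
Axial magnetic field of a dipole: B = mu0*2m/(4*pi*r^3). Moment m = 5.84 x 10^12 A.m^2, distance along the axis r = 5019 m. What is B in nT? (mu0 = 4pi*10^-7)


m = 5.84 x 10^12 = 5840000000000 A.m^2
2m = 11680000000000 A.m^2
r^3 = 5019^3 = 126430421859
B = (4pi*10^-7) * 11680000000000 / (4*pi * 126430421859) * 1e9
= 14677520.877572 / 1588771538009.97 * 1e9
= 9238.2829 nT

9238.2829


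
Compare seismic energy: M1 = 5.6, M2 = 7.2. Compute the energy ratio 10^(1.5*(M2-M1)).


M2 - M1 = 7.2 - 5.6 = 1.6
1.5 * 1.6 = 2.4
ratio = 10^2.4 = 251.19

251.19


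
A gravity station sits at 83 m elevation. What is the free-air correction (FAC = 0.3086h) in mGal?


FAC = 0.3086 * h
= 0.3086 * 83
= 25.6138 mGal

25.6138


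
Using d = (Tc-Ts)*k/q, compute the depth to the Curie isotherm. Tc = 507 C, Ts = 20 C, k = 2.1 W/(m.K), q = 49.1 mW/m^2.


T_Curie - T_surf = 507 - 20 = 487 C
Convert q to W/m^2: 49.1 mW/m^2 = 0.0491 W/m^2
d = 487 * 2.1 / 0.0491 = 20828.92 m

20828.92


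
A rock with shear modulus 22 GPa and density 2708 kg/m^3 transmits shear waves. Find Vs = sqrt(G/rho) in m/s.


Convert G to Pa: G = 22e9 Pa
Compute G/rho = 22e9 / 2708 = 8124076.8095
Vs = sqrt(8124076.8095) = 2850.28 m/s

2850.28


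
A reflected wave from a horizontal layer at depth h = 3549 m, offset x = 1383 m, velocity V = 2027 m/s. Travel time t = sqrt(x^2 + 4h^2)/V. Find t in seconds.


x^2 + 4h^2 = 1383^2 + 4*3549^2 = 1912689 + 50381604 = 52294293
sqrt(52294293) = 7231.4793
t = 7231.4793 / 2027 = 3.5676 s

3.5676
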